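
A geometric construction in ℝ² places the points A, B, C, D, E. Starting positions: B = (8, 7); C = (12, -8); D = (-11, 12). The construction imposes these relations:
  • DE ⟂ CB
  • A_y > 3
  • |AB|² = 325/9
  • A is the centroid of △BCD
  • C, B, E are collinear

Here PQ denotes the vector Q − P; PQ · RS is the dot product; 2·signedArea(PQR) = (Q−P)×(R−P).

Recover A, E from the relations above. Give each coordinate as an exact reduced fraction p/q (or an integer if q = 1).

A = (3, 11/3)
E = (1324/241, 3952/241)

1. A_x = 3  [A is the centroid of △BCD]
2. A_y = 11/3  [A is the centroid of △BCD]
   → A = (3, 11/3)
3. E_x = 1324/241  [C, B, E are collinear ∩ DE ⟂ CB]
4. E_y = 3952/241  [C, B, E are collinear ∩ DE ⟂ CB]
   → E = (1324/241, 3952/241)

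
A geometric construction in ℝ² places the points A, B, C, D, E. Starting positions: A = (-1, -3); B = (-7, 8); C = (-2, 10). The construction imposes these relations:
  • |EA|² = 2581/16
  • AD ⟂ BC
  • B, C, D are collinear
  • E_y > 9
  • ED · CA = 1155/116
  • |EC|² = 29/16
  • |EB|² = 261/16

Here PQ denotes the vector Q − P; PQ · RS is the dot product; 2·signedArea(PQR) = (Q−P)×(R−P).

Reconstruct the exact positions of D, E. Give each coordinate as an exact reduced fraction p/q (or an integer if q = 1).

D = (-163/29, 248/29)
E = (-13/4, 19/2)

1. D_x = -163/29  [B, C, D are collinear ∩ AD ⟂ BC]
2. D_y = 248/29  [B, C, D are collinear ∩ AD ⟂ BC]
   → D = (-163/29, 248/29)
3. E_x = -13/4  [line -1·x + 13·y + -507/4 = 0 ∩ |EB|² = 261/16]
4. E_y = 19/2  [line -1·x + 13·y + -507/4 = 0 ∩ |EB|² = 261/16]
   → E = (-13/4, 19/2)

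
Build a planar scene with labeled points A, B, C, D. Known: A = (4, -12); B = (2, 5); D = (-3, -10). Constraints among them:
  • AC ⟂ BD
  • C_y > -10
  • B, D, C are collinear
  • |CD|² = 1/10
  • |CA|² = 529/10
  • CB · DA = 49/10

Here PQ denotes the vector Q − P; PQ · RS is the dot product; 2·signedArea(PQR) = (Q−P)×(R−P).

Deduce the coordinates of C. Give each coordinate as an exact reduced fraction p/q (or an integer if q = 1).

C = (-29/10, -97/10)

1. C_x = -29/10  [B, D, C are collinear ∩ AC ⟂ BD]
2. C_y = -97/10  [B, D, C are collinear ∩ AC ⟂ BD]
   → C = (-29/10, -97/10)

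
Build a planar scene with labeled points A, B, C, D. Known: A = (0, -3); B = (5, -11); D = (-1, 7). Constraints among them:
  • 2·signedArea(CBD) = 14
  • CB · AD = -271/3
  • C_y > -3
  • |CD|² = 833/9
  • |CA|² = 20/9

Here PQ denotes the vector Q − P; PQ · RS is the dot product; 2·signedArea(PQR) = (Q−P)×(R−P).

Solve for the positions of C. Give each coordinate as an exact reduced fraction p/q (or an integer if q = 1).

C = (4/3, -7/3)

1. C_x = 4/3  [2·signedArea(CBD) = 14 ∩ CB · AD = -271/3]
2. C_y = -7/3  [2·signedArea(CBD) = 14 ∩ CB · AD = -271/3]
   → C = (4/3, -7/3)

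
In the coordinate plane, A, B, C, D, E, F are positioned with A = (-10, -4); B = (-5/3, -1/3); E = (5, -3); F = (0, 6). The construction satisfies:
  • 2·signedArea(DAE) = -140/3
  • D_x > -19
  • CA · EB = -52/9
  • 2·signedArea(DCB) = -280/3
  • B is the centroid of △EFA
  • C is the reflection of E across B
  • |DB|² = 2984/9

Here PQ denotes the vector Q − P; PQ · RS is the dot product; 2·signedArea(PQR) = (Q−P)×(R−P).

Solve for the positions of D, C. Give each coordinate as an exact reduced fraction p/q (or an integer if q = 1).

1. C_x = -25/3  [C is the reflection of E across B]
2. C_y = 7/3  [C is the reflection of E across B]
   → C = (-25/3, 7/3)
3. D_x = -55/3  [2·signedArea(DCB) = -280/3 ∩ 2·signedArea(DAE) = -140/3]
4. D_y = -23/3  [2·signedArea(DCB) = -280/3 ∩ 2·signedArea(DAE) = -140/3]
   → D = (-55/3, -23/3)

C = (-25/3, 7/3)
D = (-55/3, -23/3)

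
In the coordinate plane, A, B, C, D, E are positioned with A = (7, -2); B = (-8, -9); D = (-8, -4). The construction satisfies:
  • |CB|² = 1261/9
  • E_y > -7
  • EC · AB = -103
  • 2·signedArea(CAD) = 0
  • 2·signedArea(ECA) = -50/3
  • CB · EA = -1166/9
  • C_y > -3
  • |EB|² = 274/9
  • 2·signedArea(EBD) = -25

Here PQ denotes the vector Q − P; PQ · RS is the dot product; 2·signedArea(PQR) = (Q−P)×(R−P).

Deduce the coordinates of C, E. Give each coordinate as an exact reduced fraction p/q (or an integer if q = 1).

C = (2, -8/3)
E = (-3, -20/3)

1. C_x = 2  [line 2·x + -15·y + -44 = 0 ∩ |CB|² = 1261/9]
2. C_y = -8/3  [line 2·x + -15·y + -44 = 0 ∩ |CB|² = 1261/9]
   → C = (2, -8/3)
3. E_x = -3  [2·signedArea(EBD) = -25 ∩ CB · EA = -1166/9]
4. E_y = -20/3  [2·signedArea(EBD) = -25 ∩ CB · EA = -1166/9]
   → E = (-3, -20/3)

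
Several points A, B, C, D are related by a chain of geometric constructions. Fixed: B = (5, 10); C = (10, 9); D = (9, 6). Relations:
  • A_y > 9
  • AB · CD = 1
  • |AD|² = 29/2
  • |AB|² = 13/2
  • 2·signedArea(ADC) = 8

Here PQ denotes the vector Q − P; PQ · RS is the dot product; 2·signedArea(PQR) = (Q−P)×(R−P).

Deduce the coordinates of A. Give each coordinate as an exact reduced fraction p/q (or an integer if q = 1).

1. A_x = 15/2  [AB · CD = 1 ∩ 2·signedArea(ADC) = 8]
2. A_y = 19/2  [AB · CD = 1 ∩ 2·signedArea(ADC) = 8]
   → A = (15/2, 19/2)

A = (15/2, 19/2)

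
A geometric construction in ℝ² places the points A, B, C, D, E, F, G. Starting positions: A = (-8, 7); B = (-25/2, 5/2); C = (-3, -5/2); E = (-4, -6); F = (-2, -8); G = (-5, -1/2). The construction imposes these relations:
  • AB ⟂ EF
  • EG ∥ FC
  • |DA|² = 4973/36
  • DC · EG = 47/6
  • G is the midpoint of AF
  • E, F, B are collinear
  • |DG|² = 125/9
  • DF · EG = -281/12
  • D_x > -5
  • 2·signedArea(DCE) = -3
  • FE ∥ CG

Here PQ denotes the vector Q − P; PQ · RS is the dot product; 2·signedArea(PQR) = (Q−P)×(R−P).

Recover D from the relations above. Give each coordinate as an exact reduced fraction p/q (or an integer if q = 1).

D = (-13/3, -25/6)

1. D_x = -13/3  [DC · EG = 47/6 ∩ 2·signedArea(DCE) = -3]
2. D_y = -25/6  [DC · EG = 47/6 ∩ 2·signedArea(DCE) = -3]
   → D = (-13/3, -25/6)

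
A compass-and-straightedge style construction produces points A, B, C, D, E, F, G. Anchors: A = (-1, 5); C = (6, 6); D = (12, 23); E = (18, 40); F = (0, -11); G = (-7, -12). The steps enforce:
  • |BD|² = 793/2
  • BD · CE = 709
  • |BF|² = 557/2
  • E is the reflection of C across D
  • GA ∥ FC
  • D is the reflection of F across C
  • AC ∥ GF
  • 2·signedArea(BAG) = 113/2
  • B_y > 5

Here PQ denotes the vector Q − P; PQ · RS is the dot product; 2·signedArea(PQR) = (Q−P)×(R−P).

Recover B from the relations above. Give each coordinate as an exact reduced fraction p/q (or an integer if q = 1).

1. B_x = 5/2  [2·signedArea(BAG) = 113/2 ∩ BD · CE = 709]
2. B_y = 11/2  [2·signedArea(BAG) = 113/2 ∩ BD · CE = 709]
   → B = (5/2, 11/2)

B = (5/2, 11/2)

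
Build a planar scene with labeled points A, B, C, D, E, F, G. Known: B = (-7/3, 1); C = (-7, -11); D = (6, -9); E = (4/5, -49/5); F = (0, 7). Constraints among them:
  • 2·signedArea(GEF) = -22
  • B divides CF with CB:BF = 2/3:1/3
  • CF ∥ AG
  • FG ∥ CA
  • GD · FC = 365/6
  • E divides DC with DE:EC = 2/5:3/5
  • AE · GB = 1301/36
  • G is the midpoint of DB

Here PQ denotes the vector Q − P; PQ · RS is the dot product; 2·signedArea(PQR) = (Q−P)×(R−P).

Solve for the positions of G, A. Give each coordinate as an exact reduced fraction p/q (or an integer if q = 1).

A = (-31/6, -22)
G = (11/6, -4)

1. G_x = 11/6  [G is the midpoint of DB]
2. G_y = -4  [G is the midpoint of DB]
   → G = (11/6, -4)
3. A_x = -31/6  [CF ∥ AG ∩ FG ∥ CA]
4. A_y = -22  [CF ∥ AG ∩ FG ∥ CA]
   → A = (-31/6, -22)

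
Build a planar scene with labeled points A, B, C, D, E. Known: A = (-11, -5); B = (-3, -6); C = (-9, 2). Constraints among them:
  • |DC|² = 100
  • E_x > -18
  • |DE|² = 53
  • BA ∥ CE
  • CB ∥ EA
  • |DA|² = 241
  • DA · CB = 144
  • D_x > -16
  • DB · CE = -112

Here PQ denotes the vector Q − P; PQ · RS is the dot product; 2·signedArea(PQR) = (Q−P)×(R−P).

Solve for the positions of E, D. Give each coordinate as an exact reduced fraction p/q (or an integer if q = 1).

1. E_x = -17  [CB ∥ EA ∩ BA ∥ CE]
2. E_y = 3  [CB ∥ EA ∩ BA ∥ CE]
   → E = (-17, 3)
3. D_x = -15  [DB · CE = -112 ∩ DA · CB = 144]
4. D_y = 10  [DB · CE = -112 ∩ DA · CB = 144]
   → D = (-15, 10)

D = (-15, 10)
E = (-17, 3)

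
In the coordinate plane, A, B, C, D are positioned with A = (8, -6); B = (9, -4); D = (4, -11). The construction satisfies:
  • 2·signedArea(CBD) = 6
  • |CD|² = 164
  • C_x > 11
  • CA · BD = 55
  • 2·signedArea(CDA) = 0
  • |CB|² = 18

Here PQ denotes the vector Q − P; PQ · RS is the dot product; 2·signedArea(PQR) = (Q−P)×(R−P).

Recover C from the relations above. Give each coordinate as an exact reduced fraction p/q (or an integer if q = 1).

1. C_x = 12  [2·signedArea(CDA) = 0 ∩ 2·signedArea(CBD) = 6]
2. C_y = -1  [2·signedArea(CDA) = 0 ∩ 2·signedArea(CBD) = 6]
   → C = (12, -1)

C = (12, -1)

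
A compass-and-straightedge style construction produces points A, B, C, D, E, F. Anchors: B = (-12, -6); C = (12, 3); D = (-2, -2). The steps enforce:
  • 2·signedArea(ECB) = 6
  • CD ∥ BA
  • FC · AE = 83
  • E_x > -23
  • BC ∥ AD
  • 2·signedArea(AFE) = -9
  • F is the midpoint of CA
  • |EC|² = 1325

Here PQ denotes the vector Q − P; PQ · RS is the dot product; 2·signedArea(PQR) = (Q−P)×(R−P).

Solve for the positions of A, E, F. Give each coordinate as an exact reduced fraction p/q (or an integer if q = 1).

1. A_x = -26  [BC ∥ AD ∩ CD ∥ BA]
2. A_y = -11  [BC ∥ AD ∩ CD ∥ BA]
   → A = (-26, -11)
3. F_x = -7  [F is the midpoint of CA]
4. F_y = -4  [F is the midpoint of CA]
   → F = (-7, -4)
5. E_x = -22  [2·signedArea(ECB) = 6 ∩ 2·signedArea(AFE) = -9]
6. E_y = -10  [2·signedArea(ECB) = 6 ∩ 2·signedArea(AFE) = -9]
   → E = (-22, -10)

A = (-26, -11)
E = (-22, -10)
F = (-7, -4)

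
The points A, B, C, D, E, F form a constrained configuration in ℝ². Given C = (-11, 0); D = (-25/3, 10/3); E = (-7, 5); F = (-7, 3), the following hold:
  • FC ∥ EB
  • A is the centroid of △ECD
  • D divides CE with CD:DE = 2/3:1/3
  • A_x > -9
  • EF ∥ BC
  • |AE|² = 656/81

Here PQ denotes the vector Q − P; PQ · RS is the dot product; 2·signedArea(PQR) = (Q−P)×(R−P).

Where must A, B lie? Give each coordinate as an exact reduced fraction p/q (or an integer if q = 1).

1. A_x = -79/9  [A is the centroid of △ECD]
2. A_y = 25/9  [A is the centroid of △ECD]
   → A = (-79/9, 25/9)
3. B_x = -11  [EF ∥ BC ∩ FC ∥ EB]
4. B_y = 2  [EF ∥ BC ∩ FC ∥ EB]
   → B = (-11, 2)

A = (-79/9, 25/9)
B = (-11, 2)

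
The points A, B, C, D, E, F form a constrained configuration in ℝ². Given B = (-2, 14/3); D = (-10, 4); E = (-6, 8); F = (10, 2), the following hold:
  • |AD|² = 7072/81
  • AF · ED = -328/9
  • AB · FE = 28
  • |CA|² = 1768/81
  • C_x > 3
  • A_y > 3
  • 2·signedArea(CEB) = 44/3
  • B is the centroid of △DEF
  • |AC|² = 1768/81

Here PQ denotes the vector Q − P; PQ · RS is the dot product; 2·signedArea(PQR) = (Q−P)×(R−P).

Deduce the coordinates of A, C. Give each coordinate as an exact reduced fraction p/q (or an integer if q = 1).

A = (-2/3, 32/9)
C = (4, 10/3)

1. A_x = -2/3  [AF · ED = -328/9 ∩ AB · FE = 28]
2. A_y = 32/9  [AF · ED = -328/9 ∩ AB · FE = 28]
   → A = (-2/3, 32/9)
3. C_x = 4  [line 10/3·x + 4·y + -80/3 = 0 ∩ |CA|² = 1768/81]
4. C_y = 10/3  [line 10/3·x + 4·y + -80/3 = 0 ∩ |CA|² = 1768/81]
   → C = (4, 10/3)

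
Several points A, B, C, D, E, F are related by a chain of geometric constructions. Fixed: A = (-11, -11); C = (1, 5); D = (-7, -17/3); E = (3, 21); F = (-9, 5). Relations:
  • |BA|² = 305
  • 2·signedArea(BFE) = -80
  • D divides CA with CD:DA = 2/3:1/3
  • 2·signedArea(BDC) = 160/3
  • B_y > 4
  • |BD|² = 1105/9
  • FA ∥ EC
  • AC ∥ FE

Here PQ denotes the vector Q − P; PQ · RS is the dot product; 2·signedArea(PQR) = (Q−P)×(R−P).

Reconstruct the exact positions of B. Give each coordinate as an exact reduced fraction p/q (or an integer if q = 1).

1. B_x = -4  [line -16·x + 12·y + -124 = 0 ∩ |BD|² = 1105/9]
2. B_y = 5  [line -16·x + 12·y + -124 = 0 ∩ |BD|² = 1105/9]
   → B = (-4, 5)

B = (-4, 5)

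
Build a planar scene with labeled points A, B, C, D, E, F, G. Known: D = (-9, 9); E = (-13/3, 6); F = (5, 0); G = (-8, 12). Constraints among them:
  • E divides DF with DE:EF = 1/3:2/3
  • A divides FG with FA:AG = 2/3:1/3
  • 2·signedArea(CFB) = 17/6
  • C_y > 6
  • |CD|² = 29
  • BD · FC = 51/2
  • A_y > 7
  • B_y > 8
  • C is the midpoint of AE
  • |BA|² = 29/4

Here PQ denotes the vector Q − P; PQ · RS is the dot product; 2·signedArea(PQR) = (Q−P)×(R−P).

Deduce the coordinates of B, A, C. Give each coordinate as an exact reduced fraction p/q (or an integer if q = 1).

A = (-11/3, 8)
B = (-37/6, 9)
C = (-4, 7)

1. A_x = -11/3  [A divides FG with FA:AG = 2/3:1/3]
2. A_y = 8  [A divides FG with FA:AG = 2/3:1/3]
   → A = (-11/3, 8)
3. C_x = -4  [C is the midpoint of AE]
4. C_y = 7  [C is the midpoint of AE]
   → C = (-4, 7)
5. B_x = -37/6  [BD · FC = 51/2 ∩ 2·signedArea(CFB) = 17/6]
6. B_y = 9  [BD · FC = 51/2 ∩ 2·signedArea(CFB) = 17/6]
   → B = (-37/6, 9)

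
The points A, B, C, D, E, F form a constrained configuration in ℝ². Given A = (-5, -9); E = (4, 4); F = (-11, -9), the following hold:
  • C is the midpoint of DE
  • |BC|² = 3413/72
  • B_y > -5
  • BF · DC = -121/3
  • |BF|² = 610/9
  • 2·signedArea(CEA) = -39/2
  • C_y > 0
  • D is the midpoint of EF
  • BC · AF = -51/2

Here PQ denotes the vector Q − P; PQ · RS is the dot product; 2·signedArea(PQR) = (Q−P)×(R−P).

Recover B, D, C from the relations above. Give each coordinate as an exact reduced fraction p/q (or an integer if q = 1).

1. D_x = -7/2  [D is the midpoint of EF]
2. D_y = -5/2  [D is the midpoint of EF]
   → D = (-7/2, -5/2)
3. C_x = 1/4  [C is the midpoint of DE]
4. C_y = 3/4  [C is the midpoint of DE]
   → C = (1/4, 3/4)
5. B_x = -4  [BF · DC = -121/3 ∩ BC · AF = -51/2]
6. B_y = -14/3  [BF · DC = -121/3 ∩ BC · AF = -51/2]
   → B = (-4, -14/3)

B = (-4, -14/3)
C = (1/4, 3/4)
D = (-7/2, -5/2)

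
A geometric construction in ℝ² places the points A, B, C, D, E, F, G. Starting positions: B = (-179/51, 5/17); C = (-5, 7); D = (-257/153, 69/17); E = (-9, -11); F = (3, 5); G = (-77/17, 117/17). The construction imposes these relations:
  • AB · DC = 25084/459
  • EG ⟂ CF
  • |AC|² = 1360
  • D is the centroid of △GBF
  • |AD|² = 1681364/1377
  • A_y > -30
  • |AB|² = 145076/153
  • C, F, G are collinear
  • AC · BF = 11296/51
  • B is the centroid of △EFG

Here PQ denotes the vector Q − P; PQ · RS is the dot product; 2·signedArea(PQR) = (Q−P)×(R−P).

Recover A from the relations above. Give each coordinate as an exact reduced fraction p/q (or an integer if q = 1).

A = (-13, -29)

1. A_x = -13  [AC · BF = 11296/51 ∩ AB · DC = 25084/459]
2. A_y = -29  [AC · BF = 11296/51 ∩ AB · DC = 25084/459]
   → A = (-13, -29)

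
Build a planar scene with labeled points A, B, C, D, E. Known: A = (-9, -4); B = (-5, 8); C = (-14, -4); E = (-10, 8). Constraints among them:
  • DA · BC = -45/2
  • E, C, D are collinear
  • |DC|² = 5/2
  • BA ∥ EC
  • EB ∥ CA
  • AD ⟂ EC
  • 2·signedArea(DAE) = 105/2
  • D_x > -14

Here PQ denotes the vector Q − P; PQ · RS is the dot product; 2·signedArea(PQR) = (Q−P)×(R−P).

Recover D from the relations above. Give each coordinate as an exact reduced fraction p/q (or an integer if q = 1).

D = (-27/2, -5/2)

1. D_x = -27/2  [E, C, D are collinear ∩ AD ⟂ EC]
2. D_y = -5/2  [E, C, D are collinear ∩ AD ⟂ EC]
   → D = (-27/2, -5/2)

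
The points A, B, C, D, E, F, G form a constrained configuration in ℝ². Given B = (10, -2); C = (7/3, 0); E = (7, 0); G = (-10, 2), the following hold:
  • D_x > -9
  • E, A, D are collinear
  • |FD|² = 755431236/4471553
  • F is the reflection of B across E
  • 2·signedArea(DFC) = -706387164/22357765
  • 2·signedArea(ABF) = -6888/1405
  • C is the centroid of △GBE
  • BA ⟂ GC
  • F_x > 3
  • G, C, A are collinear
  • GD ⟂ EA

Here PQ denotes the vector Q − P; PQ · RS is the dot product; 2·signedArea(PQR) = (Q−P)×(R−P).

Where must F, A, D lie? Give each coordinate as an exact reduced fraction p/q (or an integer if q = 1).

A = (14218/1405, -1774/1405)
D = (-185628242/22357765, 138476666/22357765)
F = (4, 2)

1. F_x = 4  [F is the reflection of B across E]
2. F_y = 2  [F is the reflection of B across E]
   → F = (4, 2)
3. A_x = 14218/1405  [G, C, A are collinear ∩ BA ⟂ GC]
4. A_y = -1774/1405  [G, C, A are collinear ∩ BA ⟂ GC]
   → A = (14218/1405, -1774/1405)
5. D_x = -185628242/22357765  [E, A, D are collinear ∩ GD ⟂ EA]
6. D_y = 138476666/22357765  [E, A, D are collinear ∩ GD ⟂ EA]
   → D = (-185628242/22357765, 138476666/22357765)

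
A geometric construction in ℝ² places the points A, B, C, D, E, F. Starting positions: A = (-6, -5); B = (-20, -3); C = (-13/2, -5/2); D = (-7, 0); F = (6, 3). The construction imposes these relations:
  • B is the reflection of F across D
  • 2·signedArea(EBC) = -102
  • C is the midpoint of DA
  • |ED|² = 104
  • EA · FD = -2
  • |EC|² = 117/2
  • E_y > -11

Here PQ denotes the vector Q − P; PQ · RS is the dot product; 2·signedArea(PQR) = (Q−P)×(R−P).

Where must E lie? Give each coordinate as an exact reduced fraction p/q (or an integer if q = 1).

E = (-5, -10)

1. E_x = -5  [2·signedArea(EBC) = -102 ∩ EA · FD = -2]
2. E_y = -10  [2·signedArea(EBC) = -102 ∩ EA · FD = -2]
   → E = (-5, -10)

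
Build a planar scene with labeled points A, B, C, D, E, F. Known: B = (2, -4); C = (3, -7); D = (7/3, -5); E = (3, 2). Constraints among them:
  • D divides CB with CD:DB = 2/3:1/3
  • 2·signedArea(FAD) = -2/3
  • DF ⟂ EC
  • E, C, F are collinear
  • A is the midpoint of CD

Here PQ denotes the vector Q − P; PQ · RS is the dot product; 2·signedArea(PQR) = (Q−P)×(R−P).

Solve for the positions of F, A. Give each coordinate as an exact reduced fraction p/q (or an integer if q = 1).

A = (8/3, -6)
F = (3, -5)

1. F_x = 3  [E, C, F are collinear ∩ DF ⟂ EC]
2. F_y = -5  [E, C, F are collinear ∩ DF ⟂ EC]
   → F = (3, -5)
3. A_x = 8/3  [A is the midpoint of CD]
4. A_y = -6  [A is the midpoint of CD]
   → A = (8/3, -6)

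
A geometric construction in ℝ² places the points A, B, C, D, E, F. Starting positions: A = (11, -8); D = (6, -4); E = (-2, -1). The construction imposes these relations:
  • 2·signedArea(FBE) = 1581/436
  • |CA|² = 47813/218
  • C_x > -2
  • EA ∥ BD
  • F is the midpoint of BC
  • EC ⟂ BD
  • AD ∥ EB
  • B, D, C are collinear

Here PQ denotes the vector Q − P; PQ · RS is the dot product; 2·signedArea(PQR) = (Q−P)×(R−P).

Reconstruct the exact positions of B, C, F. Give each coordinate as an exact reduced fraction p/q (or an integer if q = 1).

1. B_x = -7  [EA ∥ BD ∩ AD ∥ EB]
2. B_y = 3  [EA ∥ BD ∩ AD ∥ EB]
   → B = (-7, 3)
3. C_x = -317/218  [B, D, C are collinear ∩ EC ⟂ BD]
4. C_y = 3/218  [B, D, C are collinear ∩ EC ⟂ BD]
   → C = (-317/218, 3/218)
5. F_x = -1843/436  [F is the midpoint of BC]
6. F_y = 657/436  [F is the midpoint of BC]
   → F = (-1843/436, 657/436)

B = (-7, 3)
C = (-317/218, 3/218)
F = (-1843/436, 657/436)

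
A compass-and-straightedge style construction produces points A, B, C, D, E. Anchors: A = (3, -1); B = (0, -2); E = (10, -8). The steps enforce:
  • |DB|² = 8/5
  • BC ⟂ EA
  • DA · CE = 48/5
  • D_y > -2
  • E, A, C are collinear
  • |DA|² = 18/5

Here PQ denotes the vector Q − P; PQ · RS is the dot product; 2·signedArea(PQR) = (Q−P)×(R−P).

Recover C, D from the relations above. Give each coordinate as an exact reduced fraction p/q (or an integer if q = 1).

C = (2, 0)
D = (6/5, -8/5)

1. C_x = 2  [E, A, C are collinear ∩ BC ⟂ EA]
2. C_y = 0  [E, A, C are collinear ∩ BC ⟂ EA]
   → C = (2, 0)
3. D_x = 6/5  [line -8·x + 8·y + 112/5 = 0 ∩ |DB|² = 8/5]
4. D_y = -8/5  [line -8·x + 8·y + 112/5 = 0 ∩ |DB|² = 8/5]
   → D = (6/5, -8/5)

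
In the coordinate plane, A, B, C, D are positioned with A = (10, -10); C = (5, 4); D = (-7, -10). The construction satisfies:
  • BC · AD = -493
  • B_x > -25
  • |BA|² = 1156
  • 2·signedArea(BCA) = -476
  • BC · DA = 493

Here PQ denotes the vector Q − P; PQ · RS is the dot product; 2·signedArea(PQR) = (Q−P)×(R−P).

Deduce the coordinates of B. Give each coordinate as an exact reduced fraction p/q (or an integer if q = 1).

1. B_x = -24  [2·signedArea(BCA) = -476 ∩ BC · AD = -493]
2. B_y = -10  [2·signedArea(BCA) = -476 ∩ BC · AD = -493]
   → B = (-24, -10)

B = (-24, -10)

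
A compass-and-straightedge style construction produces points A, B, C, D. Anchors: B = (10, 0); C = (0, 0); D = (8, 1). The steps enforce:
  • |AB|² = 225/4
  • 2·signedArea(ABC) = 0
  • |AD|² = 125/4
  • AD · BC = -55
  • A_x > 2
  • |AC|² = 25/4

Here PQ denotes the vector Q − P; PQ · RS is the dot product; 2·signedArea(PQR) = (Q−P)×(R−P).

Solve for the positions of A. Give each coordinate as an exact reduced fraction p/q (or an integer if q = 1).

1. A_x = 5/2  [2·signedArea(ABC) = 0 ∩ AD · BC = -55]
2. A_y = 0  [2·signedArea(ABC) = 0 ∩ AD · BC = -55]
   → A = (5/2, 0)

A = (5/2, 0)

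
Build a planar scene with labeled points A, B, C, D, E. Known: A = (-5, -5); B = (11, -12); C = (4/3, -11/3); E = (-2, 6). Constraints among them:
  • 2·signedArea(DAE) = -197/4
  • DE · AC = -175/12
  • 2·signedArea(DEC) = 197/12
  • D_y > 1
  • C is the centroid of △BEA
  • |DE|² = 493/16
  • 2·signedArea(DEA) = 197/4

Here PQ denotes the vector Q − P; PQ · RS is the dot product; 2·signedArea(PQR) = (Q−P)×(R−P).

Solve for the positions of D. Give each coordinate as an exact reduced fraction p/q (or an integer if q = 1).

D = (5/4, 3/2)

1. D_x = 5/4  [2·signedArea(DAE) = -197/4 ∩ DE · AC = -175/12]
2. D_y = 3/2  [2·signedArea(DAE) = -197/4 ∩ DE · AC = -175/12]
   → D = (5/4, 3/2)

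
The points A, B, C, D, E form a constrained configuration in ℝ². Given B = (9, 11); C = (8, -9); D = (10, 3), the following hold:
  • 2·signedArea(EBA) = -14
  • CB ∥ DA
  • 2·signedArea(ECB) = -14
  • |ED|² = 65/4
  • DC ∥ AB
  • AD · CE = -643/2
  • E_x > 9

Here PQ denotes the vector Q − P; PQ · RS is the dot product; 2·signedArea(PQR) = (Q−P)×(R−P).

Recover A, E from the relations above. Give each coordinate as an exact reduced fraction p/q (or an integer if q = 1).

A = (11, 23)
E = (19/2, 7)

1. A_x = 11  [DC ∥ AB ∩ CB ∥ DA]
2. A_y = 23  [DC ∥ AB ∩ CB ∥ DA]
   → A = (11, 23)
3. E_x = 19/2  [2·signedArea(EBA) = -14 ∩ AD · CE = -643/2]
4. E_y = 7  [2·signedArea(EBA) = -14 ∩ AD · CE = -643/2]
   → E = (19/2, 7)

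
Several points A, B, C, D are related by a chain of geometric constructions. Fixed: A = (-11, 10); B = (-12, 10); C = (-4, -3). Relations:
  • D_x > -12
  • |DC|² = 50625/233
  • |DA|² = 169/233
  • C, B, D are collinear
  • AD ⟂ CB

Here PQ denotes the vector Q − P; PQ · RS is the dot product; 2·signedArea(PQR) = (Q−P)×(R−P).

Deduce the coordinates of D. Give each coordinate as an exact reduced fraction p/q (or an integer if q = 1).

1. D_x = -2732/233  [C, B, D are collinear ∩ AD ⟂ CB]
2. D_y = 2226/233  [C, B, D are collinear ∩ AD ⟂ CB]
   → D = (-2732/233, 2226/233)

D = (-2732/233, 2226/233)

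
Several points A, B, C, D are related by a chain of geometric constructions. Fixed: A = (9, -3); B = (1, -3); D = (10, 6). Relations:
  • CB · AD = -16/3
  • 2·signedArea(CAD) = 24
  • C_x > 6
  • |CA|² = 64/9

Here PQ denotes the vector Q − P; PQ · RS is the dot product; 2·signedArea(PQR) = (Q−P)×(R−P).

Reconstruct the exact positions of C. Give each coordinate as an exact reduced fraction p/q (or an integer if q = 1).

1. C_x = 19/3  [2·signedArea(CAD) = 24 ∩ CB · AD = -16/3]
2. C_y = -3  [2·signedArea(CAD) = 24 ∩ CB · AD = -16/3]
   → C = (19/3, -3)

C = (19/3, -3)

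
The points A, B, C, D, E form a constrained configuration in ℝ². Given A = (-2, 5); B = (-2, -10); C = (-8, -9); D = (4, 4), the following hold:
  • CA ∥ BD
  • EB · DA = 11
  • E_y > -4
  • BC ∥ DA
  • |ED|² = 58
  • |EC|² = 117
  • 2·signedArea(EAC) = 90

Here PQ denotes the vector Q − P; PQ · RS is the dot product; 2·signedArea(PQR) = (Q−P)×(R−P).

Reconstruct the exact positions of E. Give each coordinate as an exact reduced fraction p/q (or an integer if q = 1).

E = (1, -3)

1. E_x = 1  [2·signedArea(EAC) = 90 ∩ EB · DA = 11]
2. E_y = -3  [2·signedArea(EAC) = 90 ∩ EB · DA = 11]
   → E = (1, -3)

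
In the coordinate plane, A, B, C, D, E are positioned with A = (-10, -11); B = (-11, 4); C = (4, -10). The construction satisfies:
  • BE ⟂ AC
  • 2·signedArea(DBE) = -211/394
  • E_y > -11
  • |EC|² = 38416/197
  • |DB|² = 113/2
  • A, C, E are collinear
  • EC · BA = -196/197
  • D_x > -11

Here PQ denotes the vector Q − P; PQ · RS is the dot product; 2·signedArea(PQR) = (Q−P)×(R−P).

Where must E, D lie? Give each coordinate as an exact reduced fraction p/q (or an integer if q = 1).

1. E_x = -1956/197  [A, C, E are collinear ∩ BE ⟂ AC]
2. E_y = -2166/197  [A, C, E are collinear ∩ BE ⟂ AC]
   → E = (-1956/197, -2166/197)
3. D_x = -21/2  [line 2954/197·x + 211/197·y + 63511/394 = 0 ∩ |DB|² = 113/2]
4. D_y = -7/2  [line 2954/197·x + 211/197·y + 63511/394 = 0 ∩ |DB|² = 113/2]
   → D = (-21/2, -7/2)

D = (-21/2, -7/2)
E = (-1956/197, -2166/197)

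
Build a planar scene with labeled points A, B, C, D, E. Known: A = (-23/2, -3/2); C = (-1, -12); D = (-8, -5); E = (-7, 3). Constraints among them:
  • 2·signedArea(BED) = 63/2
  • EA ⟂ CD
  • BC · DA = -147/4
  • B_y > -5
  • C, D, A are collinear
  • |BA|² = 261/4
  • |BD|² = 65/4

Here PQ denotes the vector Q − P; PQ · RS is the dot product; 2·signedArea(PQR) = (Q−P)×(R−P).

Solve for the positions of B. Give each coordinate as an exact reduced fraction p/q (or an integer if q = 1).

B = (-4, -9/2)

1. B_x = -4  [2·signedArea(BED) = 63/2 ∩ BC · DA = -147/4]
2. B_y = -9/2  [2·signedArea(BED) = 63/2 ∩ BC · DA = -147/4]
   → B = (-4, -9/2)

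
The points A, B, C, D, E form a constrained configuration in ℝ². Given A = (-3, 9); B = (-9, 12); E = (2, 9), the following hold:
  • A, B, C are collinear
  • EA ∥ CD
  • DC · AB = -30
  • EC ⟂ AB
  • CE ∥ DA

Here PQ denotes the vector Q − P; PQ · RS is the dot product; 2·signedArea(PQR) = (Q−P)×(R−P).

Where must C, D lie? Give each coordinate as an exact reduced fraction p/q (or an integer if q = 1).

1. C_x = 1  [A, B, C are collinear ∩ EC ⟂ AB]
2. C_y = 7  [A, B, C are collinear ∩ EC ⟂ AB]
   → C = (1, 7)
3. D_x = -4  [CE ∥ DA ∩ EA ∥ CD]
4. D_y = 7  [CE ∥ DA ∩ EA ∥ CD]
   → D = (-4, 7)

C = (1, 7)
D = (-4, 7)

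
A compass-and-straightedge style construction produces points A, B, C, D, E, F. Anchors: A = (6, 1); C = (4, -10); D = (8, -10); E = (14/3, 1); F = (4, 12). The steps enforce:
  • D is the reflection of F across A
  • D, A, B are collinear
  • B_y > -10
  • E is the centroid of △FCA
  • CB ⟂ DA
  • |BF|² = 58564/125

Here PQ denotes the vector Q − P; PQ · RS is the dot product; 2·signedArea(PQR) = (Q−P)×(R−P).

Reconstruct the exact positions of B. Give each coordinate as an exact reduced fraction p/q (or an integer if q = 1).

1. B_x = 984/125  [D, A, B are collinear ∩ CB ⟂ DA]
2. B_y = -1162/125  [D, A, B are collinear ∩ CB ⟂ DA]
   → B = (984/125, -1162/125)

B = (984/125, -1162/125)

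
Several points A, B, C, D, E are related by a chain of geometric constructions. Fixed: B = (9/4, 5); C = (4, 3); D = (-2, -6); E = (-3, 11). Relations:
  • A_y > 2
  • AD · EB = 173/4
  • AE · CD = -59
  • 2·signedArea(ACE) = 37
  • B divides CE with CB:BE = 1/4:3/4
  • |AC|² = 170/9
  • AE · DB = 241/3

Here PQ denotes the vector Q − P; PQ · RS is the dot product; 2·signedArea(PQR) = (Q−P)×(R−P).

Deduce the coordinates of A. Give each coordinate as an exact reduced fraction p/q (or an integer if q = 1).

1. A_x = -1/3  [AD · EB = 173/4 ∩ 2·signedArea(ACE) = 37]
2. A_y = 8/3  [AD · EB = 173/4 ∩ 2·signedArea(ACE) = 37]
   → A = (-1/3, 8/3)

A = (-1/3, 8/3)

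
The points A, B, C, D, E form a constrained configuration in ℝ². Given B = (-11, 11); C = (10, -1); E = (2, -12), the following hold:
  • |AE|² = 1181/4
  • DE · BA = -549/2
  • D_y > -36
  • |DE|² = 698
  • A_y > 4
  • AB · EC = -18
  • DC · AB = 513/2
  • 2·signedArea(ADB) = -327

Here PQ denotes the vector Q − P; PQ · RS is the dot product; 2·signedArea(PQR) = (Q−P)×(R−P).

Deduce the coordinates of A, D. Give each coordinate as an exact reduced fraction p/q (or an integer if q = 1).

A = (-1/2, 5)
D = (15, -35)

1. A_x = -1/2  [line -8·x + -11·y + 51 = 0 ∩ |AE|² = 1181/4]
2. A_y = 5  [line -8·x + -11·y + 51 = 0 ∩ |AE|² = 1181/4]
   → A = (-1/2, 5)
3. D_x = 15  [2·signedArea(ADB) = -327 ∩ DE · BA = -549/2]
4. D_y = -35  [2·signedArea(ADB) = -327 ∩ DE · BA = -549/2]
   → D = (15, -35)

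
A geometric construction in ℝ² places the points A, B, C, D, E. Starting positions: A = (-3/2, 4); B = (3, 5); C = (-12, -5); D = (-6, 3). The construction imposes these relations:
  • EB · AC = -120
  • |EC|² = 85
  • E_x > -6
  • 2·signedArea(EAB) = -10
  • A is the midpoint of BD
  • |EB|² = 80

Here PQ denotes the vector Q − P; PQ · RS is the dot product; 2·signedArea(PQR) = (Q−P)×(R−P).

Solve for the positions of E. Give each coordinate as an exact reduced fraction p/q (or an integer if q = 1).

1. E_x = -5  [2·signedArea(EAB) = -10 ∩ EB · AC = -120]
2. E_y = 1  [2·signedArea(EAB) = -10 ∩ EB · AC = -120]
   → E = (-5, 1)

E = (-5, 1)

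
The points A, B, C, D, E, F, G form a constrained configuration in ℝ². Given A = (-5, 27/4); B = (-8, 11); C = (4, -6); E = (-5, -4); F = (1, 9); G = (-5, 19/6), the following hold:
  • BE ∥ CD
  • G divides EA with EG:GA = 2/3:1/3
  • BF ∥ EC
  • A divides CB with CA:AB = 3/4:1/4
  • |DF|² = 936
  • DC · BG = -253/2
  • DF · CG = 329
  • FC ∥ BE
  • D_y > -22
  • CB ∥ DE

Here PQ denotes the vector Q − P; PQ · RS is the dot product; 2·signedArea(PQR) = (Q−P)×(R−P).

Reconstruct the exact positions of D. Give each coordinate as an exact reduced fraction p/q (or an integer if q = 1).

1. D_x = 7  [CB ∥ DE ∩ BE ∥ CD]
2. D_y = -21  [CB ∥ DE ∩ BE ∥ CD]
   → D = (7, -21)

D = (7, -21)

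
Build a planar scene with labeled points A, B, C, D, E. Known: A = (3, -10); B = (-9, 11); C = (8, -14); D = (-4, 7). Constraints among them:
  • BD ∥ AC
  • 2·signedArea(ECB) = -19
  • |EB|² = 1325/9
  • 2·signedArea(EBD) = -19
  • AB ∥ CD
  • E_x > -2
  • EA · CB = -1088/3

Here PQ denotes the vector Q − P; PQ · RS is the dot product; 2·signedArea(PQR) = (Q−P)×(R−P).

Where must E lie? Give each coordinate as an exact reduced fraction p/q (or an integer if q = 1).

1. E_x = -5/3  [2·signedArea(EBD) = -19 ∩ 2·signedArea(ECB) = -19]
2. E_y = 4/3  [2·signedArea(EBD) = -19 ∩ 2·signedArea(ECB) = -19]
   → E = (-5/3, 4/3)

E = (-5/3, 4/3)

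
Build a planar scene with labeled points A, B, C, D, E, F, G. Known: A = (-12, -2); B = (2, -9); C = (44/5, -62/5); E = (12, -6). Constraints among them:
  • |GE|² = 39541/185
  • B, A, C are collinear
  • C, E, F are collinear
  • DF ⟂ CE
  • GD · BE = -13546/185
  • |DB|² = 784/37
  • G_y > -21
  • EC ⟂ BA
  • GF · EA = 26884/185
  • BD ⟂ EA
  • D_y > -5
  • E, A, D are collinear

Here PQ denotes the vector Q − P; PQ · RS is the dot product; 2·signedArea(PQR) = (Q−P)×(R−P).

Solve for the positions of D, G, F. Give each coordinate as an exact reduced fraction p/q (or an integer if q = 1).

D = (102/37, -165/37)
F = (1992/185, -1566/185)
G = (2746/185, -3763/185)

1. D_x = 102/37  [E, A, D are collinear ∩ BD ⟂ EA]
2. D_y = -165/37  [E, A, D are collinear ∩ BD ⟂ EA]
   → D = (102/37, -165/37)
3. F_x = 1992/185  [C, E, F are collinear ∩ DF ⟂ CE]
4. F_y = -1566/185  [C, E, F are collinear ∩ DF ⟂ CE]
   → F = (1992/185, -1566/185)
5. G_x = 2746/185  [GF · EA = 26884/185 ∩ GD · BE = -13546/185]
6. G_y = -3763/185  [GF · EA = 26884/185 ∩ GD · BE = -13546/185]
   → G = (2746/185, -3763/185)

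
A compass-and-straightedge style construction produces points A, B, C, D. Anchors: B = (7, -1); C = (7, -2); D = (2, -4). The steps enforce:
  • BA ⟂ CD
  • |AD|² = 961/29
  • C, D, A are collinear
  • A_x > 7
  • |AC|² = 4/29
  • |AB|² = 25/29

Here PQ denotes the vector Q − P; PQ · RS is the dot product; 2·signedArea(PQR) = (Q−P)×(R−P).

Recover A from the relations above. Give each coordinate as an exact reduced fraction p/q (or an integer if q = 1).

A = (213/29, -54/29)

1. A_x = 213/29  [C, D, A are collinear ∩ BA ⟂ CD]
2. A_y = -54/29  [C, D, A are collinear ∩ BA ⟂ CD]
   → A = (213/29, -54/29)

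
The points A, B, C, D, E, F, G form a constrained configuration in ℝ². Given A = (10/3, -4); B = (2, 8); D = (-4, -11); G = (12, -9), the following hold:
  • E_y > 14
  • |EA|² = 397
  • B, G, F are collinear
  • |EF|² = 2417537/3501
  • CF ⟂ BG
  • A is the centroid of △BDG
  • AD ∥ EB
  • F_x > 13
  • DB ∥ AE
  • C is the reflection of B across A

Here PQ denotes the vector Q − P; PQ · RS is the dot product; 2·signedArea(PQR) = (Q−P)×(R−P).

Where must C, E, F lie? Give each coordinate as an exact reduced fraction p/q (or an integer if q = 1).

1. C_x = 14/3  [C is the reflection of B across A]
2. C_y = -16  [C is the reflection of B across A]
   → C = (14/3, -16)
3. E_x = 28/3  [AD ∥ EB ∩ DB ∥ AE]
4. E_y = 15  [AD ∥ EB ∩ DB ∥ AE]
   → E = (28/3, 15)
5. F_x = 15374/1167  [B, G, F are collinear ∩ CF ⟂ BG]
6. F_y = -12832/1167  [B, G, F are collinear ∩ CF ⟂ BG]
   → F = (15374/1167, -12832/1167)

C = (14/3, -16)
E = (28/3, 15)
F = (15374/1167, -12832/1167)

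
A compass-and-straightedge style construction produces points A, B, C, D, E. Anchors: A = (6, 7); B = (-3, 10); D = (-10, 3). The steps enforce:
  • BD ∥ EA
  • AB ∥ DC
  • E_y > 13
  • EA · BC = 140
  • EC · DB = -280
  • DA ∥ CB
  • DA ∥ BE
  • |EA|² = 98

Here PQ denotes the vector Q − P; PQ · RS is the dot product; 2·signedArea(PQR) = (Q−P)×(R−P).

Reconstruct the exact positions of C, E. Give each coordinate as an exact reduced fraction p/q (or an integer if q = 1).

1. C_x = -19  [DA ∥ CB ∩ AB ∥ DC]
2. C_y = 6  [DA ∥ CB ∩ AB ∥ DC]
   → C = (-19, 6)
3. E_x = 13  [BD ∥ EA ∩ DA ∥ BE]
4. E_y = 14  [BD ∥ EA ∩ DA ∥ BE]
   → E = (13, 14)

C = (-19, 6)
E = (13, 14)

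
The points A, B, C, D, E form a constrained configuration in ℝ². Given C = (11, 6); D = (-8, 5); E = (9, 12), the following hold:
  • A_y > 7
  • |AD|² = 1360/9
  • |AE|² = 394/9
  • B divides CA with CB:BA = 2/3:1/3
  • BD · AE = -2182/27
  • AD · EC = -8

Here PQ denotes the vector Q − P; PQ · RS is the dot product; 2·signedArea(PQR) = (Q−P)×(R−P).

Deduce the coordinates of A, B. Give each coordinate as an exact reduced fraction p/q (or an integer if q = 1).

1. A_x = 4  [line -2·x + 6·y + -38 = 0 ∩ |AD|² = 1360/9]
2. A_y = 23/3  [line -2·x + 6·y + -38 = 0 ∩ |AD|² = 1360/9]
   → A = (4, 23/3)
3. B_x = 19/3  [B divides CA with CB:BA = 2/3:1/3]
4. B_y = 64/9  [B divides CA with CB:BA = 2/3:1/3]
   → B = (19/3, 64/9)

A = (4, 23/3)
B = (19/3, 64/9)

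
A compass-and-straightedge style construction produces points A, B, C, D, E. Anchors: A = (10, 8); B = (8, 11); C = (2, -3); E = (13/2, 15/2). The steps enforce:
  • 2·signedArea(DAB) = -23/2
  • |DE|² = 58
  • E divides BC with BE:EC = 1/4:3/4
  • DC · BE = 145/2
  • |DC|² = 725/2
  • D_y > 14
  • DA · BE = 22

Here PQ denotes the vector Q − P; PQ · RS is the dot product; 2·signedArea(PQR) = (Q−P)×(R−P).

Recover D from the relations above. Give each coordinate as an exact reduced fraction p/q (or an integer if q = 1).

1. D_x = 19/2  [2·signedArea(DAB) = -23/2 ∩ DA · BE = 22]
2. D_y = 29/2  [2·signedArea(DAB) = -23/2 ∩ DA · BE = 22]
   → D = (19/2, 29/2)

D = (19/2, 29/2)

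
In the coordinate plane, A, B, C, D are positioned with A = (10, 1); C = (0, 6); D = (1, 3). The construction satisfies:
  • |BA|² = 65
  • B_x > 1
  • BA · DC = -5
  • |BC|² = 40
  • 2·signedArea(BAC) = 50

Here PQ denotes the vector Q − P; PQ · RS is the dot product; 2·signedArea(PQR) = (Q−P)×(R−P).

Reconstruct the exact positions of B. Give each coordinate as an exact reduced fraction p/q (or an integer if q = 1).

1. B_x = 2  [BA · DC = -5 ∩ 2·signedArea(BAC) = 50]
2. B_y = 0  [BA · DC = -5 ∩ 2·signedArea(BAC) = 50]
   → B = (2, 0)

B = (2, 0)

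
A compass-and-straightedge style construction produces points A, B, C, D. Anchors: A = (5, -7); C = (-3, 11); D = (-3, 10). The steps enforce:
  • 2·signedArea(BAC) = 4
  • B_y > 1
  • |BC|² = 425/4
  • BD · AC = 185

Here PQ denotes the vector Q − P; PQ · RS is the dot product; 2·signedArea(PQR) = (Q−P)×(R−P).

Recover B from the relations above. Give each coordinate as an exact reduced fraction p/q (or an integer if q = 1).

B = (1, 3/2)

1. B_x = 1  [2·signedArea(BAC) = 4 ∩ BD · AC = 185]
2. B_y = 3/2  [2·signedArea(BAC) = 4 ∩ BD · AC = 185]
   → B = (1, 3/2)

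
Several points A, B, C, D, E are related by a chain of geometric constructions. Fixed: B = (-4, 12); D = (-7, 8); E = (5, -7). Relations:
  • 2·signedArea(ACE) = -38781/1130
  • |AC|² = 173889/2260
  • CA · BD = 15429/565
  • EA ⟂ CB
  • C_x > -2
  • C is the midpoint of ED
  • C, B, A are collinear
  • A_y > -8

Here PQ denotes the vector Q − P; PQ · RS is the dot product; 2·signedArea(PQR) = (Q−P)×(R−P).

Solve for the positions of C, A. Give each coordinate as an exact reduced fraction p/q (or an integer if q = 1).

1. C_x = -1  [C is the midpoint of ED]
2. C_y = 1/2  [C is the midpoint of ED]
   → C = (-1, 1/2)
3. A_x = 686/565  [C, B, A are collinear ∩ EA ⟂ CB]
4. A_y = -4513/565  [C, B, A are collinear ∩ EA ⟂ CB]
   → A = (686/565, -4513/565)

A = (686/565, -4513/565)
C = (-1, 1/2)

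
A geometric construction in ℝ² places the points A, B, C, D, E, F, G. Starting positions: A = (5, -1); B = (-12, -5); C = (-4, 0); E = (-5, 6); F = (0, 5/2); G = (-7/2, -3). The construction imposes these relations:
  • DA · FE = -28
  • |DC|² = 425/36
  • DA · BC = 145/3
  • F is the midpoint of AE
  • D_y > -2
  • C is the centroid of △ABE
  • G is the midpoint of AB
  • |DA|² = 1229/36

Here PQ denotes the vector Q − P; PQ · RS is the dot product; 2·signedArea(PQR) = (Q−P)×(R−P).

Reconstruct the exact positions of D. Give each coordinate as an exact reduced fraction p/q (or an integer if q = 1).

1. D_x = -5/6  [DA · BC = 145/3 ∩ DA · FE = -28]
2. D_y = -4/3  [DA · BC = 145/3 ∩ DA · FE = -28]
   → D = (-5/6, -4/3)

D = (-5/6, -4/3)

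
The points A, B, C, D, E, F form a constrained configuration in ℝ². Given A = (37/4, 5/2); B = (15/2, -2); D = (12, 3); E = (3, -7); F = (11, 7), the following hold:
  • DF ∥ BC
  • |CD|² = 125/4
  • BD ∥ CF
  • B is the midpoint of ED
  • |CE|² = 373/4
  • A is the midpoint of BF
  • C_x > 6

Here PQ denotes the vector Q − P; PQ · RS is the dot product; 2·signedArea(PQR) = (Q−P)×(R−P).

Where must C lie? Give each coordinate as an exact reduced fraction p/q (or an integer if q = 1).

1. C_x = 13/2  [BD ∥ CF ∩ DF ∥ BC]
2. C_y = 2  [BD ∥ CF ∩ DF ∥ BC]
   → C = (13/2, 2)

C = (13/2, 2)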